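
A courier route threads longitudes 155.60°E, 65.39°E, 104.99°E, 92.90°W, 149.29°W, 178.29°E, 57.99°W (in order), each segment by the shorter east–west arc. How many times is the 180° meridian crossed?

Leg 1: +155.60° → +65.39°, shortest Δλ = -90.21° (west) — does not cross 180°.
Leg 2: +65.39° → +104.99°, shortest Δλ = 39.6° (east) — does not cross 180°.
Leg 3: +104.99° → -92.90°, shortest Δλ = 162.11° (east) — crosses 180°.
Leg 4: -92.90° → -149.29°, shortest Δλ = -56.39° (west) — does not cross 180°.
Leg 5: -149.29° → +178.29°, shortest Δλ = -32.42° (west) — crosses 180°.
Leg 6: +178.29° → -57.99°, shortest Δλ = 123.72° (east) — crosses 180°.
Total crossings: 3.

3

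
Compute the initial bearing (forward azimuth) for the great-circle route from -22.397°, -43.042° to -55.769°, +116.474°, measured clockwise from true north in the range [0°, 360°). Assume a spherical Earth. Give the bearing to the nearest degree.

Δλ = 116.474 − -43.042 = 159.516°.
θ = atan2( sin Δλ · cos φ₂ , cos φ₁ · sin φ₂ − sin φ₁ · cos φ₂ · cos Δλ )
  = atan2(0.19686, -0.96519) = 168.472° → normalised to [0°, 360°): 168.472°.

168°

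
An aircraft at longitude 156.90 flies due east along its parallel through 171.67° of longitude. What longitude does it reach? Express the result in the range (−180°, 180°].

-31.43°

Start at +156.90°; shift +171.67° → +328.57°.
+328.57° lies outside (−180°, 180°]; subtract 360° → -31.43°.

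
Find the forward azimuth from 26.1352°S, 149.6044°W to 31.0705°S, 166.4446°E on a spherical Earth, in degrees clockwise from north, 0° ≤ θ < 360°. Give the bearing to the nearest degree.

Δλ = 166.4446 − -149.6044 = 316.0490°; wrapped into (−180°, 180°]: -43.9510°.
θ = atan2( sin Δλ · cos φ₂ , cos φ₁ · sin φ₂ − sin φ₁ · cos φ₂ · cos Δλ )
  = atan2(-0.59447, -0.19170) = -107.873° → normalised to [0°, 360°): 252.127°.

252°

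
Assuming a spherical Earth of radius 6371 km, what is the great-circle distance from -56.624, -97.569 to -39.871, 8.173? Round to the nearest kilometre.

7241 km

Δλ = 8.173 − -97.569 = 105.742°.
Δφ = -39.871 − -56.624 = 16.753°.
a = sin²(Δφ/2) + cos φ₁ · cos φ₂ · sin²(Δλ/2) = 0.289607.
c = 2·atan2(√a, √(1−a)) = 1.13649 rad → d = 6371·c ≈ 7240.55 km.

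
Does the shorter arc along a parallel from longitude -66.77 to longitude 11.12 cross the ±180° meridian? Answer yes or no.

Signed shortest Δλ = ((11.12 − -66.77 + 180) mod 360) − 180 = 77.89°.
Going east by 77.89° from -66.77° reaches +11.12° without touching 180°.

No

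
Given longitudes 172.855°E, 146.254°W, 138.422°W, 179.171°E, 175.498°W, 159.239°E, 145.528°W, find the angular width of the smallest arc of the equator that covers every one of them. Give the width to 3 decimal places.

62.339°

Sort the longitudes: -175.498°, -146.254°, -145.528°, -138.422°, +159.239°, +172.855°, +179.171°.
Eastward gaps between consecutive values (wrapping around): 29.244°, 0.726°, 7.106°, 297.661°, 13.616°, 6.316°, 5.331°.
Largest gap = 297.661° ⇒ minimal covering band is its complement: 360° − 297.661° = 62.339°.
Band runs from +159.239° eastward to -138.422°, crossing the antimeridian.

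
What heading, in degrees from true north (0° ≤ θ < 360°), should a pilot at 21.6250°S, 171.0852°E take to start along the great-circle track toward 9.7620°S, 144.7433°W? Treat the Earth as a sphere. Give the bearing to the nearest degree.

81°

Δλ = -144.7433 − 171.0852 = -315.8285°; wrapped into (−180°, 180°]: 44.1715°.
θ = atan2( sin Δλ · cos φ₂ , cos φ₁ · sin φ₂ − sin φ₁ · cos φ₂ · cos Δλ )
  = atan2(0.68672, 0.10288) = 81.480° → normalised to [0°, 360°): 81.480°.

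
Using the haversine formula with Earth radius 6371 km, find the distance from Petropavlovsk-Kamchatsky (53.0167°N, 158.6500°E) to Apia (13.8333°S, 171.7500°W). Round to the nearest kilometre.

7953 km

Δλ = -171.7500 − 158.6500 = -330.4000°; wrapped into (−180°, 180°]: 29.6000°.
Δφ = -13.8333 − 53.0167 = -66.8500°.
a = sin²(Δφ/2) + cos φ₁ · cos φ₂ · sin²(Δλ/2) = 0.341546.
c = 2·atan2(√a, √(1−a)) = 1.24833 rad → d = 6371·c ≈ 7953.11 km.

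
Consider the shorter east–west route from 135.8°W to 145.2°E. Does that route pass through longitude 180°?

Yes

Naïve |145.2 − -135.8| = 281.0° > 180°, so the shorter arc goes the other way round — across 180°.
Signed shortest Δλ = ((145.2 − -135.8 + 180) mod 360) − 180 = -79.0°.
Going west by 79.0° from -135.8° passes through 180° before reaching +145.2°.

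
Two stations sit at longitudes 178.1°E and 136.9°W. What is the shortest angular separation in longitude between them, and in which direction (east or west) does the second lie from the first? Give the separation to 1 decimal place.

45.0° east

Raw difference: -136.9 − 178.1 = -315.0°.
Normalise into (−180°, 180°]: -315.0° + 360° = 45.0°.
Positive ⇒ the second point lies to the east; separation 45.0°.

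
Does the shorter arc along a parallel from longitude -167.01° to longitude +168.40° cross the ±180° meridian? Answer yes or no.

Yes

Naïve |168.40 − -167.01| = 335.41° > 180°, so the shorter arc goes the other way round — across 180°.
Signed shortest Δλ = ((168.40 − -167.01 + 180) mod 360) − 180 = -24.59°.
Going west by 24.59° from -167.01° passes through 180° before reaching +168.40°.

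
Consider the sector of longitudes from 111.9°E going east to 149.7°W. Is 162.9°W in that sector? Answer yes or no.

Band width going east from +111.9° to -149.7°: ((-149.7 − 111.9) mod 360) = 98.4°.
Offset of -162.9° east of the west edge: ((-162.9 − 111.9) mod 360) = 85.2°.
85.2° ≤ 98.4° ⇒ inside.

Yes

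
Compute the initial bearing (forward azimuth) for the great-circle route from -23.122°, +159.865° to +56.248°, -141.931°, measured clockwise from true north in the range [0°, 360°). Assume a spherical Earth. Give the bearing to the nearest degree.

28°

Δλ = -141.931 − 159.865 = -301.796°; wrapped into (−180°, 180°]: 58.204°.
θ = atan2( sin Δλ · cos φ₂ , cos φ₁ · sin φ₂ − sin φ₁ · cos φ₂ · cos Δλ )
  = atan2(0.47222, 0.87962) = 28.229° → normalised to [0°, 360°): 28.229°.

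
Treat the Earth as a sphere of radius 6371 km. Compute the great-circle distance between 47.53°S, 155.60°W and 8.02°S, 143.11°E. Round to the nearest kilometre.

Δλ = 143.11 − -155.60 = 298.71°; wrapped into (−180°, 180°]: -61.29°.
Δφ = -8.02 − -47.53 = 39.51°.
a = sin²(Δφ/2) + cos φ₁ · cos φ₂ · sin²(Δλ/2) = 0.287953.
c = 2·atan2(√a, √(1−a)) = 1.13284 rad → d = 6371·c ≈ 7217.30 km.

7217 km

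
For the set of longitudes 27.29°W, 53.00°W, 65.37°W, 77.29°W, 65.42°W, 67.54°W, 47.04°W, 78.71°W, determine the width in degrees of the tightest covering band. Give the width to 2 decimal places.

51.42°

Sort the longitudes: -78.71°, -77.29°, -67.54°, -65.42°, -65.37°, -53.00°, -47.04°, -27.29°.
Eastward gaps between consecutive values (wrapping around): 1.42°, 9.75°, 2.12°, 0.05°, 12.37°, 5.96°, 19.75°, 308.58°.
Largest gap = 308.58° ⇒ minimal covering band is its complement: 360° − 308.58° = 51.42°.
Band runs from -78.71° eastward to -27.29°.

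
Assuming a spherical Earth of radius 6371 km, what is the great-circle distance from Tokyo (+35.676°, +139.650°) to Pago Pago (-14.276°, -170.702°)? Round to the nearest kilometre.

Δλ = -170.702 − 139.650 = -310.352°; wrapped into (−180°, 180°]: 49.648°.
Δφ = -14.276 − 35.676 = -49.952°.
a = sin²(Δφ/2) + cos φ₁ · cos φ₂ · sin²(Δλ/2) = 0.317044.
c = 2·atan2(√a, √(1−a)) = 1.19618 rad → d = 6371·c ≈ 7620.89 km.

7621 km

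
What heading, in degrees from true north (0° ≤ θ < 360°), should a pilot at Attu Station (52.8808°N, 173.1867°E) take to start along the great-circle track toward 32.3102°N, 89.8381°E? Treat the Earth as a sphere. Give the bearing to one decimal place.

286.2°

Δλ = 89.8381 − 173.1867 = -83.3486°.
θ = atan2( sin Δλ · cos φ₂ , cos φ₁ · sin φ₂ − sin φ₁ · cos φ₂ · cos Δλ )
  = atan2(-0.83948, 0.24450) = -73.762° → normalised to [0°, 360°): 286.238°.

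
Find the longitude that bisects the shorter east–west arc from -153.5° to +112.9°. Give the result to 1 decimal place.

+159.7°

Signed shortest Δλ from -153.5° to +112.9° is -93.6°.
Midpoint longitude = -153.5° + (-93.6°)/2 = -153.5° − 46.8° = -200.3°.
Normalise into (−180°, 180°]: +159.7°.
(The naïve average (-153.5 + +112.9)/2 = -20.3° is on the wrong side of the globe.)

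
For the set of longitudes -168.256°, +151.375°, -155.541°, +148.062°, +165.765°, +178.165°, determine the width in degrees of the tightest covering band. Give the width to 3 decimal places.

Sort the longitudes: -168.256°, -155.541°, +148.062°, +151.375°, +165.765°, +178.165°.
Eastward gaps between consecutive values (wrapping around): 12.715°, 303.603°, 3.313°, 14.390°, 12.400°, 13.579°.
Largest gap = 303.603° ⇒ minimal covering band is its complement: 360° − 303.603° = 56.397°.
Band runs from +148.062° eastward to -155.541°, crossing the antimeridian.

56.397°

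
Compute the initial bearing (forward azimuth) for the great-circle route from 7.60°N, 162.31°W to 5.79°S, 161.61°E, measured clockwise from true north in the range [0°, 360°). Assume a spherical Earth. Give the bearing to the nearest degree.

Δλ = 161.61 − -162.31 = 323.92°; wrapped into (−180°, 180°]: -36.08°.
θ = atan2( sin Δλ · cos φ₂ , cos φ₁ · sin φ₂ − sin φ₁ · cos φ₂ · cos Δλ )
  = atan2(-0.58591, -0.20634) = -109.401° → normalised to [0°, 360°): 250.599°.

251°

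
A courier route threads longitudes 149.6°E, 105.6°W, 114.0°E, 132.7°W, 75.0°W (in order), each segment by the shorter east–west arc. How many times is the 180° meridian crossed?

3

Leg 1: +149.6° → -105.6°, shortest Δλ = 104.8° (east) — crosses 180°.
Leg 2: -105.6° → +114.0°, shortest Δλ = -140.4° (west) — crosses 180°.
Leg 3: +114.0° → -132.7°, shortest Δλ = 113.3° (east) — crosses 180°.
Leg 4: -132.7° → -75.0°, shortest Δλ = 57.7° (east) — does not cross 180°.
Total crossings: 3.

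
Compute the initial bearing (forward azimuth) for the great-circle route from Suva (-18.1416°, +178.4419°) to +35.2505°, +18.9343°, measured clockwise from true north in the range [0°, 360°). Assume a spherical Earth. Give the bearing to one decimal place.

Δλ = 18.9343 − 178.4419 = -159.5076°.
θ = atan2( sin Δλ · cos φ₂ , cos φ₁ · sin φ₂ − sin φ₁ · cos φ₂ · cos Δλ )
  = atan2(-0.28589, 0.31028) = -42.657° → normalised to [0°, 360°): 317.343°.

317.3°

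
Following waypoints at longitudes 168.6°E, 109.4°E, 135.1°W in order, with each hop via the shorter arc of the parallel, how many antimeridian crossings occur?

1

Leg 1: +168.6° → +109.4°, shortest Δλ = -59.2° (west) — does not cross 180°.
Leg 2: +109.4° → -135.1°, shortest Δλ = 115.5° (east) — crosses 180°.
Total crossings: 1.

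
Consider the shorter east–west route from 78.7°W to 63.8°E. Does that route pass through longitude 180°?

Signed shortest Δλ = ((63.8 − -78.7 + 180) mod 360) − 180 = 142.5°.
Going east by 142.5° from -78.7° reaches +63.8° without touching 180°.

No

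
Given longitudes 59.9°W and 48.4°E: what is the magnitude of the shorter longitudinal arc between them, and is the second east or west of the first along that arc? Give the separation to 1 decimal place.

108.3° east

Raw difference: 48.4 − -59.9 = 108.3°.
Normalise into (−180°, 180°]: 108.3° stays 108.3°.
Positive ⇒ the second point lies to the east; separation 108.3°.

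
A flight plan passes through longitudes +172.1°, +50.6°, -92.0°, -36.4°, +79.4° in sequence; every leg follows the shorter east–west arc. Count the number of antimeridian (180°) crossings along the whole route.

Leg 1: +172.1° → +50.6°, shortest Δλ = -121.5° (west) — does not cross 180°.
Leg 2: +50.6° → -92.0°, shortest Δλ = -142.6° (west) — does not cross 180°.
Leg 3: -92.0° → -36.4°, shortest Δλ = 55.6° (east) — does not cross 180°.
Leg 4: -36.4° → +79.4°, shortest Δλ = 115.8° (east) — does not cross 180°.
Total crossings: 0.

0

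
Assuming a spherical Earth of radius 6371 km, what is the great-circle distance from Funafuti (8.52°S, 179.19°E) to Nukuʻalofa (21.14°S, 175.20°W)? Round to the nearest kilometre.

1527 km

Δλ = -175.20 − 179.19 = -354.39°; wrapped into (−180°, 180°]: 5.61°.
Δφ = -21.14 − -8.52 = -12.62°.
a = sin²(Δφ/2) + cos φ₁ · cos φ₂ · sin²(Δλ/2) = 0.014289.
c = 2·atan2(√a, √(1−a)) = 0.23964 rad → d = 6371·c ≈ 1526.77 km.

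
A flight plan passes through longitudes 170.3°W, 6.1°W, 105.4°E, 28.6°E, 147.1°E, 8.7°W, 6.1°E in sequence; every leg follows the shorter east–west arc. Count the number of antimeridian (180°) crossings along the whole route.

Leg 1: -170.3° → -6.1°, shortest Δλ = 164.2° (east) — does not cross 180°.
Leg 2: -6.1° → +105.4°, shortest Δλ = 111.5° (east) — does not cross 180°.
Leg 3: +105.4° → +28.6°, shortest Δλ = -76.8° (west) — does not cross 180°.
Leg 4: +28.6° → +147.1°, shortest Δλ = 118.5° (east) — does not cross 180°.
Leg 5: +147.1° → -8.7°, shortest Δλ = -155.8° (west) — does not cross 180°.
Leg 6: -8.7° → +6.1°, shortest Δλ = 14.8° (east) — does not cross 180°.
Total crossings: 0.

0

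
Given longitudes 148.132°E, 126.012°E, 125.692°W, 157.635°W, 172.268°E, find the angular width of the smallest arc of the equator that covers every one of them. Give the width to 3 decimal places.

108.296°

Sort the longitudes: -157.635°, -125.692°, +126.012°, +148.132°, +172.268°.
Eastward gaps between consecutive values (wrapping around): 31.943°, 251.704°, 22.120°, 24.136°, 30.097°.
Largest gap = 251.704° ⇒ minimal covering band is its complement: 360° − 251.704° = 108.296°.
Band runs from +126.012° eastward to -125.692°, crossing the antimeridian.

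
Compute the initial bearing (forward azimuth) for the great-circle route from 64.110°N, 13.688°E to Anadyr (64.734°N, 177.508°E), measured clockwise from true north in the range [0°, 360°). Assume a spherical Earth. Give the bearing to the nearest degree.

9°

Δλ = 177.508 − 13.688 = 163.820°.
θ = atan2( sin Δλ · cos φ₂ , cos φ₁ · sin φ₂ − sin φ₁ · cos φ₂ · cos Δλ )
  = atan2(0.11894, 0.76365) = 8.853° → normalised to [0°, 360°): 8.853°.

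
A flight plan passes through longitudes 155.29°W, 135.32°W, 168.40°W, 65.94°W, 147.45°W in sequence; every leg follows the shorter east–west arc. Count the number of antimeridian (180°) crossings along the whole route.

0

Leg 1: -155.29° → -135.32°, shortest Δλ = 19.97° (east) — does not cross 180°.
Leg 2: -135.32° → -168.40°, shortest Δλ = -33.08° (west) — does not cross 180°.
Leg 3: -168.40° → -65.94°, shortest Δλ = 102.46° (east) — does not cross 180°.
Leg 4: -65.94° → -147.45°, shortest Δλ = -81.51° (west) — does not cross 180°.
Total crossings: 0.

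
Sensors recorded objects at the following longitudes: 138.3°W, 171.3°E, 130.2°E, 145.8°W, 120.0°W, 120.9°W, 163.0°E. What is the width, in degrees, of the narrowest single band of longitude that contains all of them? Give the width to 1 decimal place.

109.8°

Sort the longitudes: -145.8°, -138.3°, -120.9°, -120.0°, +130.2°, +163.0°, +171.3°.
Eastward gaps between consecutive values (wrapping around): 7.5°, 17.4°, 0.9°, 250.2°, 32.8°, 8.3°, 42.9°.
Largest gap = 250.2° ⇒ minimal covering band is its complement: 360° − 250.2° = 109.8°.
Band runs from +130.2° eastward to -120.0°, crossing the antimeridian.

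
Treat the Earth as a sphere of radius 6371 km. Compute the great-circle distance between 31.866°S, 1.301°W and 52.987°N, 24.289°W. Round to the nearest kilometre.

9695 km

Δλ = -24.289 − -1.301 = -22.988°.
Δφ = 52.987 − -31.866 = 84.853°.
a = sin²(Δφ/2) + cos φ₁ · cos φ₂ · sin²(Δλ/2) = 0.475445.
c = 2·atan2(√a, √(1−a)) = 1.52167 rad → d = 6371·c ≈ 9694.54 km.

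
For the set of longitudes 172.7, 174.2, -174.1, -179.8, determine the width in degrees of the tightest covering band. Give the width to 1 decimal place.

13.2°

Sort the longitudes: -179.8°, -174.1°, +172.7°, +174.2°.
Eastward gaps between consecutive values (wrapping around): 5.7°, 346.8°, 1.5°, 6.0°.
Largest gap = 346.8° ⇒ minimal covering band is its complement: 360° − 346.8° = 13.2°.
Band runs from +172.7° eastward to -174.1°, crossing the antimeridian.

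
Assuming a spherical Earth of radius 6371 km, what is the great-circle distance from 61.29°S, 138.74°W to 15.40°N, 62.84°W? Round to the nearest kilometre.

Δλ = -62.84 − -138.74 = 75.90°.
Δφ = 15.40 − -61.29 = 76.69°.
a = sin²(Δφ/2) + cos φ₁ · cos φ₂ · sin²(Δλ/2) = 0.560042.
c = 2·atan2(√a, √(1−a)) = 1.69117 rad → d = 6371·c ≈ 10774.45 km.

10774 km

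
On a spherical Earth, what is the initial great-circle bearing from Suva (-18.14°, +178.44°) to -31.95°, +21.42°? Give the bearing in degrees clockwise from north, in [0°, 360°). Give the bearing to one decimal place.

203.9°

Δλ = 21.42 − 178.44 = -157.02°.
θ = atan2( sin Δλ · cos φ₂ , cos φ₁ · sin φ₂ − sin φ₁ · cos φ₂ · cos Δλ )
  = atan2(-0.33127, -0.74609) = -156.059° → normalised to [0°, 360°): 203.941°.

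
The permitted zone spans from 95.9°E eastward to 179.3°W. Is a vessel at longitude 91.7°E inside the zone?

No

Band width going east from +95.9° to -179.3°: ((-179.3 − 95.9) mod 360) = 84.8°.
Offset of +91.7° east of the west edge: ((91.7 − 95.9) mod 360) = 355.8°.
355.8° > 84.8° ⇒ outside.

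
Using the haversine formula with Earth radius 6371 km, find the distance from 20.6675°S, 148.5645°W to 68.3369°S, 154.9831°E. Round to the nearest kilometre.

Δλ = 154.9831 − -148.5645 = 303.5476°; wrapped into (−180°, 180°]: -56.4524°.
Δφ = -68.3369 − -20.6675 = -47.6694°.
a = sin²(Δφ/2) + cos φ₁ · cos φ₂ · sin²(Δλ/2) = 0.240555.
c = 2·atan2(√a, √(1−a)) = 1.02524 rad → d = 6371·c ≈ 6531.84 km.

6532 km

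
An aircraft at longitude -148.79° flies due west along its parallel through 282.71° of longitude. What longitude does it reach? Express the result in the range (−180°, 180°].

-71.50°

Start at -148.79°; shift −282.71° → -431.50°.
-431.50° lies outside (−180°, 180°]; add 360° → -71.50°.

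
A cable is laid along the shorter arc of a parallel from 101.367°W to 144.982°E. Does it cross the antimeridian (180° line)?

Yes

Naïve |144.982 − -101.367| = 246.349° > 180°, so the shorter arc goes the other way round — across 180°.
Signed shortest Δλ = ((144.982 − -101.367 + 180) mod 360) − 180 = -113.651°.
Going west by 113.651° from -101.367° passes through 180° before reaching +144.982°.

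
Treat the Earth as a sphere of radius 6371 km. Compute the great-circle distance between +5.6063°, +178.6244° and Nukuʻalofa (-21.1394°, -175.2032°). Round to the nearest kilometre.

Δλ = -175.2032 − 178.6244 = -353.8276°; wrapped into (−180°, 180°]: 6.1724°.
Δφ = -21.1394 − 5.6063 = -26.7457°.
a = sin²(Δφ/2) + cos φ₁ · cos φ₂ · sin²(Δλ/2) = 0.056184.
c = 2·atan2(√a, √(1−a)) = 0.47862 rad → d = 6371·c ≈ 3049.28 km.

3049 km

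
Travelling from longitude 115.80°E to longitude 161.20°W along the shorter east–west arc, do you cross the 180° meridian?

Naïve |-161.20 − 115.80| = 277.0° > 180°, so the shorter arc goes the other way round — across 180°.
Signed shortest Δλ = ((-161.20 − 115.80 + 180) mod 360) − 180 = 83.0°.
Going east by 83.0° from +115.80° passes through 180° before reaching -161.20°.

Yes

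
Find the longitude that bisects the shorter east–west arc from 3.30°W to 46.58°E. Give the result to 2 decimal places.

Signed shortest Δλ from -3.30° to +46.58° is +49.88°.
Midpoint longitude = -3.30° + (+49.88°)/2 = -3.30° + 24.94° = +21.64°.

21.64°E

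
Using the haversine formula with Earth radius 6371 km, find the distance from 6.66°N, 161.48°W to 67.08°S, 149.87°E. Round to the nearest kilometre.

Δλ = 149.87 − -161.48 = 311.35°; wrapped into (−180°, 180°]: -48.65°.
Δφ = -67.08 − 6.66 = -73.74°.
a = sin²(Δφ/2) + cos φ₁ · cos φ₂ · sin²(Δλ/2) = 0.425634.
c = 2·atan2(√a, √(1−a)) = 1.42151 rad → d = 6371·c ≈ 9056.44 km.

9056 km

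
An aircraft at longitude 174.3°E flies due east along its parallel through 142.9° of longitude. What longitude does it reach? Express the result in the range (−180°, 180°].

Start at +174.3°; shift +142.9° → +317.2°.
+317.2° lies outside (−180°, 180°]; subtract 360° → -42.8°.

42.8°W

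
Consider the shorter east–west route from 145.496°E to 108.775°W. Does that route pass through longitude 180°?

Naïve |-108.775 − 145.496| = 254.271° > 180°, so the shorter arc goes the other way round — across 180°.
Signed shortest Δλ = ((-108.775 − 145.496 + 180) mod 360) − 180 = 105.729°.
Going east by 105.729° from +145.496° passes through 180° before reaching -108.775°.

Yes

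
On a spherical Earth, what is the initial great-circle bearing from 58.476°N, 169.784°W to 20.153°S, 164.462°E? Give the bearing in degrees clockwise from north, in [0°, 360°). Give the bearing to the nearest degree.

Δλ = 164.462 − -169.784 = 334.246°; wrapped into (−180°, 180°]: -25.754°.
θ = atan2( sin Δλ · cos φ₂ , cos φ₁ · sin φ₂ − sin φ₁ · cos φ₂ · cos Δλ )
  = atan2(-0.40791, -0.90088) = -155.640° → normalised to [0°, 360°): 204.360°.

204°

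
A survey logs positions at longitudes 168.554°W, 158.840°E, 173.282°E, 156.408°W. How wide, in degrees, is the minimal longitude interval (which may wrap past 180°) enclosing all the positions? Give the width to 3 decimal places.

44.752°

Sort the longitudes: -168.554°, -156.408°, +158.840°, +173.282°.
Eastward gaps between consecutive values (wrapping around): 12.146°, 315.248°, 14.442°, 18.164°.
Largest gap = 315.248° ⇒ minimal covering band is its complement: 360° − 315.248° = 44.752°.
Band runs from +158.840° eastward to -156.408°, crossing the antimeridian.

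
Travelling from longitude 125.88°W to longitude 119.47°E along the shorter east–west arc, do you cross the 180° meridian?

Naïve |119.47 − -125.88| = 245.35° > 180°, so the shorter arc goes the other way round — across 180°.
Signed shortest Δλ = ((119.47 − -125.88 + 180) mod 360) − 180 = -114.65°.
Going west by 114.65° from -125.88° passes through 180° before reaching +119.47°.

Yes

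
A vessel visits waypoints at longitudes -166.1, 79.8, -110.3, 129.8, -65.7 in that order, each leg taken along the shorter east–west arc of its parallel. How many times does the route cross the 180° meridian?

Leg 1: -166.1° → +79.8°, shortest Δλ = -114.1° (west) — crosses 180°.
Leg 2: +79.8° → -110.3°, shortest Δλ = 169.9° (east) — crosses 180°.
Leg 3: -110.3° → +129.8°, shortest Δλ = -119.9° (west) — crosses 180°.
Leg 4: +129.8° → -65.7°, shortest Δλ = 164.5° (east) — crosses 180°.
Total crossings: 4.

4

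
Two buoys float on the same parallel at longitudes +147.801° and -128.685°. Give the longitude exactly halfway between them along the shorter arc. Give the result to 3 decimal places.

Signed shortest Δλ from +147.801° to -128.685° is +83.514°.
Midpoint longitude = +147.801° + (+83.514°)/2 = +147.801° + 41.757° = +189.558°.
Normalise into (−180°, 180°]: -170.442°.
(The naïve average (+147.801 + -128.685)/2 = 9.558° is on the wrong side of the globe.)

-170.442°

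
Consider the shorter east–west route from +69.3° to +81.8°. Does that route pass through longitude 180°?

Signed shortest Δλ = ((81.8 − 69.3 + 180) mod 360) − 180 = 12.5°.
Going east by 12.5° from +69.3° reaches +81.8° without touching 180°.

No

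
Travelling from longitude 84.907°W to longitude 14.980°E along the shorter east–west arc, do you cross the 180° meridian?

No

Signed shortest Δλ = ((14.980 − -84.907 + 180) mod 360) − 180 = 99.887°.
Going east by 99.887° from -84.907° reaches +14.980° without touching 180°.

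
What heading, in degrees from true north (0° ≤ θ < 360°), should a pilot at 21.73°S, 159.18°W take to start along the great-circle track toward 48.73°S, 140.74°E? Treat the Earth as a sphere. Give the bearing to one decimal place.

224.8°

Δλ = 140.74 − -159.18 = 299.92°; wrapped into (−180°, 180°]: -60.08°.
θ = atan2( sin Δλ · cos φ₂ , cos φ₁ · sin φ₂ − sin φ₁ · cos φ₂ · cos Δλ )
  = atan2(-0.57170, -0.57639) = -135.234° → normalised to [0°, 360°): 224.766°.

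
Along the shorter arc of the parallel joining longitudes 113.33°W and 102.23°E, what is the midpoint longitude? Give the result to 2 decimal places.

Signed shortest Δλ from -113.33° to +102.23° is -144.44°.
Midpoint longitude = -113.33° + (-144.44°)/2 = -113.33° − 72.22° = -185.55°.
Normalise into (−180°, 180°]: +174.45°.
(The naïve average (-113.33 + +102.23)/2 = -5.55° is on the wrong side of the globe.)

174.45°E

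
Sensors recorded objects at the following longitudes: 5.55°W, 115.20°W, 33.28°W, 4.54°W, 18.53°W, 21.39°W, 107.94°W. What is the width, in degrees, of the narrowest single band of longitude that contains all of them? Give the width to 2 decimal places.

Sort the longitudes: -115.20°, -107.94°, -33.28°, -21.39°, -18.53°, -5.55°, -4.54°.
Eastward gaps between consecutive values (wrapping around): 7.26°, 74.66°, 11.89°, 2.86°, 12.98°, 1.01°, 249.34°.
Largest gap = 249.34° ⇒ minimal covering band is its complement: 360° − 249.34° = 110.66°.
Band runs from -115.20° eastward to -4.54°.

110.66°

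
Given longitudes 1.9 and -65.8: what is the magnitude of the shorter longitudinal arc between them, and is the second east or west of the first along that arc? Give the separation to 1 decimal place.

67.7° west

Raw difference: -65.8 − 1.9 = -67.7°.
Normalise into (−180°, 180°]: -67.7° stays -67.7°.
Negative ⇒ the second point lies to the west; separation 67.7°.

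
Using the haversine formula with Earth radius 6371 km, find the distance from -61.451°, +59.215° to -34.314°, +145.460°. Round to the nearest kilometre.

Δλ = 145.460 − 59.215 = 86.245°.
Δφ = -34.314 − -61.451 = 27.137°.
a = sin²(Δφ/2) + cos φ₁ · cos φ₂ · sin²(Δλ/2) = 0.239483.
c = 2·atan2(√a, √(1−a)) = 1.02273 rad → d = 6371·c ≈ 6515.84 km.

6516 km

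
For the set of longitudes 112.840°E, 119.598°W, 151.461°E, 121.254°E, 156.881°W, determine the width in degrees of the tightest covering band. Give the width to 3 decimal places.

127.562°

Sort the longitudes: -156.881°, -119.598°, +112.840°, +121.254°, +151.461°.
Eastward gaps between consecutive values (wrapping around): 37.283°, 232.438°, 8.414°, 30.207°, 51.658°.
Largest gap = 232.438° ⇒ minimal covering band is its complement: 360° − 232.438° = 127.562°.
Band runs from +112.840° eastward to -119.598°, crossing the antimeridian.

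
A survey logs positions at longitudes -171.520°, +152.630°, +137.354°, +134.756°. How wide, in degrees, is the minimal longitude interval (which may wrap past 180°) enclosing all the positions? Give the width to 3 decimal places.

53.724°

Sort the longitudes: -171.520°, +134.756°, +137.354°, +152.630°.
Eastward gaps between consecutive values (wrapping around): 306.276°, 2.598°, 15.276°, 35.850°.
Largest gap = 306.276° ⇒ minimal covering band is its complement: 360° − 306.276° = 53.724°.
Band runs from +134.756° eastward to -171.520°, crossing the antimeridian.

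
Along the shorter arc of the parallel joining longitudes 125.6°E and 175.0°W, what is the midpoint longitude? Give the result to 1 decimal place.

155.3°E

Signed shortest Δλ from +125.6° to -175.0° is +59.4°.
Midpoint longitude = +125.6° + (+59.4°)/2 = +125.6° + 29.7° = +155.3°.
(The naïve average (+125.6 + -175.0)/2 = -24.7° is on the wrong side of the globe.)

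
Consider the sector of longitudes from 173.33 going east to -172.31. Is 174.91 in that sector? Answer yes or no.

Band width going east from +173.33° to -172.31°: ((-172.31 − 173.33) mod 360) = 14.36°.
Offset of +174.91° east of the west edge: ((174.91 − 173.33) mod 360) = 1.58°.
1.58° ≤ 14.36° ⇒ inside.

Yes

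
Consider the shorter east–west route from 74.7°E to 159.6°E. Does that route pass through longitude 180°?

Signed shortest Δλ = ((159.6 − 74.7 + 180) mod 360) − 180 = 84.9°.
Going east by 84.9° from +74.7° reaches +159.6° without touching 180°.

No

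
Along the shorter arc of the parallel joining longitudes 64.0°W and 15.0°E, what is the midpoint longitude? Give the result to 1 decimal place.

24.5°W

Signed shortest Δλ from -64.0° to +15.0° is +79.0°.
Midpoint longitude = -64.0° + (+79.0°)/2 = -64.0° + 39.5° = -24.5°.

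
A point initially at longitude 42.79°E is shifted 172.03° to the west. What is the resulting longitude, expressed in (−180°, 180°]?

129.24°W

Start at +42.79°; shift −172.03° → -129.24°.
-129.24° already lies in (−180°, 180°].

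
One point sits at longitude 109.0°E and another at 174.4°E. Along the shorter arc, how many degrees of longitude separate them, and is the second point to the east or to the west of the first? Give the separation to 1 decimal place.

Raw difference: 174.4 − 109.0 = 65.4°.
Normalise into (−180°, 180°]: 65.4° stays 65.4°.
Positive ⇒ the second point lies to the east; separation 65.4°.

65.4° east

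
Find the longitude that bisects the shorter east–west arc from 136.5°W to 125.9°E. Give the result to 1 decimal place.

174.7°E

Signed shortest Δλ from -136.5° to +125.9° is -97.6°.
Midpoint longitude = -136.5° + (-97.6°)/2 = -136.5° − 48.8° = -185.3°.
Normalise into (−180°, 180°]: +174.7°.
(The naïve average (-136.5 + +125.9)/2 = -5.3° is on the wrong side of the globe.)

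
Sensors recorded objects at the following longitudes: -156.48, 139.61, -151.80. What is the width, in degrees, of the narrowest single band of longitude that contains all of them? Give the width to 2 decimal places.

68.59°

Sort the longitudes: -156.48°, -151.80°, +139.61°.
Eastward gaps between consecutive values (wrapping around): 4.68°, 291.41°, 63.91°.
Largest gap = 291.41° ⇒ minimal covering band is its complement: 360° − 291.41° = 68.59°.
Band runs from +139.61° eastward to -151.80°, crossing the antimeridian.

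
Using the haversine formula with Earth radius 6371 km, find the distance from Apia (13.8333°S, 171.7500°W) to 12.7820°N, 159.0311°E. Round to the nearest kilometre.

4373 km

Δλ = 159.0311 − -171.7500 = 330.7811°; wrapped into (−180°, 180°]: -29.2189°.
Δφ = 12.7820 − -13.8333 = 26.6153°.
a = sin²(Δφ/2) + cos φ₁ · cos φ₂ · sin²(Δλ/2) = 0.113226.
c = 2·atan2(√a, √(1−a)) = 0.68638 rad → d = 6371·c ≈ 4372.90 km.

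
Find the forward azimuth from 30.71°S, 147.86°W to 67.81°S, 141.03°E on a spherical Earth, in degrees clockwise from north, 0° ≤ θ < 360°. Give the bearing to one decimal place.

206.0°

Δλ = 141.03 − -147.86 = 288.89°; wrapped into (−180°, 180°]: -71.11°.
θ = atan2( sin Δλ · cos φ₂ , cos φ₁ · sin φ₂ − sin φ₁ · cos φ₂ · cos Δλ )
  = atan2(-0.35734, -0.73364) = -154.030° → normalised to [0°, 360°): 205.970°.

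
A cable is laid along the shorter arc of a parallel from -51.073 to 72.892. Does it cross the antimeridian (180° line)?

Signed shortest Δλ = ((72.892 − -51.073 + 180) mod 360) − 180 = 123.965°.
Going east by 123.965° from -51.073° reaches +72.892° without touching 180°.

No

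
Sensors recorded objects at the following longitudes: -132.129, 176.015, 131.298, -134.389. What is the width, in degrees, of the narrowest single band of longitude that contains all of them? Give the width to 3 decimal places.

Sort the longitudes: -134.389°, -132.129°, +131.298°, +176.015°.
Eastward gaps between consecutive values (wrapping around): 2.260°, 263.427°, 44.717°, 49.596°.
Largest gap = 263.427° ⇒ minimal covering band is its complement: 360° − 263.427° = 96.573°.
Band runs from +131.298° eastward to -132.129°, crossing the antimeridian.

96.573°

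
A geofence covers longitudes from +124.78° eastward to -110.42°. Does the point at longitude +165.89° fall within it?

Band width going east from +124.78° to -110.42°: ((-110.42 − 124.78) mod 360) = 124.80°.
Offset of +165.89° east of the west edge: ((165.89 − 124.78) mod 360) = 41.11°.
41.11° ≤ 124.80° ⇒ inside.

Yes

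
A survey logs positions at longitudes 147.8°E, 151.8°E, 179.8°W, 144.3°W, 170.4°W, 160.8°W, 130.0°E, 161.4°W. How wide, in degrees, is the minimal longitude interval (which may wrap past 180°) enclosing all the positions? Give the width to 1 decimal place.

Sort the longitudes: -179.8°, -170.4°, -161.4°, -160.8°, -144.3°, +130.0°, +147.8°, +151.8°.
Eastward gaps between consecutive values (wrapping around): 9.4°, 9.0°, 0.6°, 16.5°, 274.3°, 17.8°, 4.0°, 28.4°.
Largest gap = 274.3° ⇒ minimal covering band is its complement: 360° − 274.3° = 85.7°.
Band runs from +130.0° eastward to -144.3°, crossing the antimeridian.

85.7°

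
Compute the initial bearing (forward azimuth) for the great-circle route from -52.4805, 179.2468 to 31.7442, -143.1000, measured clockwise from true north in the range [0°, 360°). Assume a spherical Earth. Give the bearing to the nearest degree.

31°

Δλ = -143.1000 − 179.2468 = -322.3468°; wrapped into (−180°, 180°]: 37.6532°.
θ = atan2( sin Δλ · cos φ₂ , cos φ₁ · sin φ₂ − sin φ₁ · cos φ₂ · cos Δλ )
  = atan2(0.51950, 0.85444) = 31.299° → normalised to [0°, 360°): 31.299°.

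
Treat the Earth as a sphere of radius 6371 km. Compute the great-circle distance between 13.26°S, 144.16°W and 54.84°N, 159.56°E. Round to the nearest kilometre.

9218 km

Δλ = 159.56 − -144.16 = 303.72°; wrapped into (−180°, 180°]: -56.28°.
Δφ = 54.84 − -13.26 = 68.10°.
a = sin²(Δφ/2) + cos φ₁ · cos φ₂ · sin²(Δλ/2) = 0.438182.
c = 2·atan2(√a, √(1−a)) = 1.44684 rad → d = 6371·c ≈ 9217.83 km.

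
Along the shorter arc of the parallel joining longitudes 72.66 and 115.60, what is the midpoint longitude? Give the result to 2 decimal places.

Signed shortest Δλ from +72.66° to +115.60° is +42.94°.
Midpoint longitude = +72.66° + (+42.94°)/2 = +72.66° + 21.47° = +94.13°.

+94.13°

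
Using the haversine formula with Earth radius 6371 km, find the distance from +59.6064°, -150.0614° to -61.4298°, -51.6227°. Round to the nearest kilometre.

Δλ = -51.6227 − -150.0614 = 98.4387°.
Δφ = -61.4298 − 59.6064 = -121.0362°.
a = sin²(Δφ/2) + cos φ₁ · cos φ₂ · sin²(Δλ/2) = 0.896522.
c = 2·atan2(√a, √(1−a)) = 2.48659 rad → d = 6371·c ≈ 15842.04 km.

15842 km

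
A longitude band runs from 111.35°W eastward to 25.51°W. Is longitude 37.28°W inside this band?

Yes

Band width going east from -111.35° to -25.51°: ((-25.51 − -111.35) mod 360) = 85.84°.
Offset of -37.28° east of the west edge: ((-37.28 − -111.35) mod 360) = 74.07°.
74.07° ≤ 85.84° ⇒ inside.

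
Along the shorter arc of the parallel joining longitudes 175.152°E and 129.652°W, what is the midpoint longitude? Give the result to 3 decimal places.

Signed shortest Δλ from +175.152° to -129.652° is +55.196°.
Midpoint longitude = +175.152° + (+55.196°)/2 = +175.152° + 27.598° = +202.750°.
Normalise into (−180°, 180°]: -157.250°.
(The naïve average (+175.152 + -129.652)/2 = 22.75° is on the wrong side of the globe.)

157.250°W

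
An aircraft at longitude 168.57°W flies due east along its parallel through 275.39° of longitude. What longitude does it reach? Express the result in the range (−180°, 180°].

106.82°E

Start at -168.57°; shift +275.39° → +106.82°.
+106.82° already lies in (−180°, 180°].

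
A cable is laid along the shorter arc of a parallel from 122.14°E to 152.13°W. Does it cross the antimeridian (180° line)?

Naïve |-152.13 − 122.14| = 274.27° > 180°, so the shorter arc goes the other way round — across 180°.
Signed shortest Δλ = ((-152.13 − 122.14 + 180) mod 360) − 180 = 85.73°.
Going east by 85.73° from +122.14° passes through 180° before reaching -152.13°.

Yes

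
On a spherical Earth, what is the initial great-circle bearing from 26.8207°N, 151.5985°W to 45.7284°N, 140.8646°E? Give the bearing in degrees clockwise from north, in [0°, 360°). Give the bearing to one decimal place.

Δλ = 140.8646 − -151.5985 = 292.4631°; wrapped into (−180°, 180°]: -67.5369°.
θ = atan2( sin Δλ · cos φ₂ , cos φ₁ · sin φ₂ − sin φ₁ · cos φ₂ · cos Δλ )
  = atan2(-0.64510, 0.51867) = -51.200° → normalised to [0°, 360°): 308.800°.

308.8°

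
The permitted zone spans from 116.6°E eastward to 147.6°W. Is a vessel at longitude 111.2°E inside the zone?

No

Band width going east from +116.6° to -147.6°: ((-147.6 − 116.6) mod 360) = 95.8°.
Offset of +111.2° east of the west edge: ((111.2 − 116.6) mod 360) = 354.6°.
354.6° > 95.8° ⇒ outside.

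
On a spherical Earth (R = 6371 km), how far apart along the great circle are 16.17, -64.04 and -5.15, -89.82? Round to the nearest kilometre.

Δλ = -89.82 − -64.04 = -25.78°.
Δφ = -5.15 − 16.17 = -21.32°.
a = sin²(Δφ/2) + cos φ₁ · cos φ₂ · sin²(Δλ/2) = 0.081821.
c = 2·atan2(√a, √(1−a)) = 0.58019 rad → d = 6371·c ≈ 3696.39 km.

3696 km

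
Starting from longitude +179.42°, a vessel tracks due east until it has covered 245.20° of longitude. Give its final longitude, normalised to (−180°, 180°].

Start at +179.42°; shift +245.20° → +424.62°.
+424.62° lies outside (−180°, 180°]; subtract 360° → +64.62°.

+64.62°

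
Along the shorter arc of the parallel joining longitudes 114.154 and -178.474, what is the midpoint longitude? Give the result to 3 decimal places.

+147.840°

Signed shortest Δλ from +114.154° to -178.474° is +67.372°.
Midpoint longitude = +114.154° + (+67.372°)/2 = +114.154° + 33.686° = +147.840°.
(The naïve average (+114.154 + -178.474)/2 = -32.16° is on the wrong side of the globe.)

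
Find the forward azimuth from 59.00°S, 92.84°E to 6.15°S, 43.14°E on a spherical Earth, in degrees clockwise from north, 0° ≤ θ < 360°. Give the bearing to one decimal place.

Δλ = 43.14 − 92.84 = -49.70°.
θ = atan2( sin Δλ · cos φ₂ , cos φ₁ · sin φ₂ − sin φ₁ · cos φ₂ · cos Δλ )
  = atan2(-0.75828, 0.49604) = -56.809° → normalised to [0°, 360°): 303.191°.

303.2°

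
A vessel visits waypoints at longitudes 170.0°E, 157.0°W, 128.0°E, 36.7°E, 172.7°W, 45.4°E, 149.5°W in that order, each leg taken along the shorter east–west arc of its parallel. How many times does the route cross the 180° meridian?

5

Leg 1: +170.0° → -157.0°, shortest Δλ = 33.0° (east) — crosses 180°.
Leg 2: -157.0° → +128.0°, shortest Δλ = -75.0° (west) — crosses 180°.
Leg 3: +128.0° → +36.7°, shortest Δλ = -91.3° (west) — does not cross 180°.
Leg 4: +36.7° → -172.7°, shortest Δλ = 150.6° (east) — crosses 180°.
Leg 5: -172.7° → +45.4°, shortest Δλ = -141.9° (west) — crosses 180°.
Leg 6: +45.4° → -149.5°, shortest Δλ = 165.1° (east) — crosses 180°.
Total crossings: 5.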